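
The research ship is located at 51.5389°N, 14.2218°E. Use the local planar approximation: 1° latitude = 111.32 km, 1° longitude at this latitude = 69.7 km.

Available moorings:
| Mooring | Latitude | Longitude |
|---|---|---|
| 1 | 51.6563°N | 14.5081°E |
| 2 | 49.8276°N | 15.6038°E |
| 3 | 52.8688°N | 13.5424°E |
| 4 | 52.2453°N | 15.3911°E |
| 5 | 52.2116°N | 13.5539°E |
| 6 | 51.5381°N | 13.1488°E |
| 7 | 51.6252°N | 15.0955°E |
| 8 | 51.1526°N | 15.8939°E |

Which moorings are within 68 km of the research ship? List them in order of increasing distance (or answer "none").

1, 7

Distances from 51.5389°N, 14.2218°E:
1: 23.8538 km
2: 213.4703 km
3: 155.4335 km
4: 113.2518 km
5: 88.1754 km
6: 74.7882 km
7: 61.6500 km
8: 124.2259 km
Threshold 68 km: 1 (23.8538 km), 7 (61.6500 km) are within range.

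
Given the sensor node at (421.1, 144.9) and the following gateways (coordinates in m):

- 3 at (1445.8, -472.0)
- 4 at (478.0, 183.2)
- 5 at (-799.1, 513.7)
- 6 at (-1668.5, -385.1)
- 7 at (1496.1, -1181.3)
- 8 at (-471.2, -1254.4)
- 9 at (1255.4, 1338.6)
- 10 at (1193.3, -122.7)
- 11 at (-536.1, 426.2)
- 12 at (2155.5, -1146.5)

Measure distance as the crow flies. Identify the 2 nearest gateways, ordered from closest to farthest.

Distances from (421.1, 144.9):
3: 1196.1 m
4: 68.6 m
5: 1274.7 m
6: 2155.8 m
7: 1707.2 m
8: 1659.6 m
9: 1456.4 m
10: 817.3 m
11: 997.7 m
12: 2162.4 m
Sorted: 4 (68.6 m) < 10 (817.3 m) < 11 (997.7 m) < 3 (1196.1 m) < …

4, 10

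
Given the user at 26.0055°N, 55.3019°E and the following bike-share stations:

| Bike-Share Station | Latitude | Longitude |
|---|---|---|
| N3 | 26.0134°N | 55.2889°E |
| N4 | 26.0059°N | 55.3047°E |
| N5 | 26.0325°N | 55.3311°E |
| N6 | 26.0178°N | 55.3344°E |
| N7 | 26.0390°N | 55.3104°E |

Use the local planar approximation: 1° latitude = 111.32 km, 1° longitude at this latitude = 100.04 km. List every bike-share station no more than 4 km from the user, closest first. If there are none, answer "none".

N4, N3, N6, N7

Distances from 26.0055°N, 55.3019°E:
N3: 1.5700 km
N4: 0.2836 km
N5: 4.1913 km
N6: 3.5279 km
N7: 3.8249 km
Threshold 4 km: N4 (0.2836 km), N3 (1.5700 km), N6 (3.5279 km), N7 (3.8249 km) are within range.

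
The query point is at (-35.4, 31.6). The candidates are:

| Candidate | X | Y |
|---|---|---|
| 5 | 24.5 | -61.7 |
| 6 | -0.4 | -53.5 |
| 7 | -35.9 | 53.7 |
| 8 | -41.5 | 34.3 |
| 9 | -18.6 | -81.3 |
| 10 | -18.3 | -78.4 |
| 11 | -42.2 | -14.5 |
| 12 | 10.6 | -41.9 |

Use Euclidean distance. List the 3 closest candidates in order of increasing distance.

8, 7, 11

Distances from (-35.4, 31.6):
5: √((59.9)² + (-93.3)²) = √(3588.010 + 8704.890) = 110.9
6: √((35.0)² + (-85.1)²) = √(1225.000 + 7242.010) = 92.0
7: √((-0.5)² + (22.1)²) = √(0.250 + 488.410) = 22.1
8: √((-6.1)² + (2.7)²) = √(37.210 + 7.290) = 6.7
9: √((16.8)² + (-112.9)²) = √(282.240 + 12746.410) = 114.1
10: √((17.1)² + (-110.0)²) = √(292.410 + 12100.000) = 111.3
11: √((-6.8)² + (-46.1)²) = √(46.240 + 2125.210) = 46.6
12: √((46.0)² + (-73.5)²) = √(2116.000 + 5402.250) = 86.7
Sorted: 8 (6.7) < 7 (22.1) < 11 (46.6) < 12 (86.7) < 6 (92.0) < …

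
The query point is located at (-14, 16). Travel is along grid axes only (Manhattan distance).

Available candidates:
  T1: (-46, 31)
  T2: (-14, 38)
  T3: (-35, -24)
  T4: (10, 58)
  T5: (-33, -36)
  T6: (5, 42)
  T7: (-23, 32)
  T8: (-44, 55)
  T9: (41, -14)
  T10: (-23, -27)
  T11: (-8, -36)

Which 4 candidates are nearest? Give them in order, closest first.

Distances from (-14, 16):
T1: 47
T2: 22
T3: 61
T4: 66
T5: 71
T6: 45
T7: 25
T8: 69
T9: 85
T10: 52
T11: 58
Sorted: T2 (22) < T7 (25) < T6 (45) < T1 (47) < T10 (52) < T11 (58) < …

T2, T7, T6, T1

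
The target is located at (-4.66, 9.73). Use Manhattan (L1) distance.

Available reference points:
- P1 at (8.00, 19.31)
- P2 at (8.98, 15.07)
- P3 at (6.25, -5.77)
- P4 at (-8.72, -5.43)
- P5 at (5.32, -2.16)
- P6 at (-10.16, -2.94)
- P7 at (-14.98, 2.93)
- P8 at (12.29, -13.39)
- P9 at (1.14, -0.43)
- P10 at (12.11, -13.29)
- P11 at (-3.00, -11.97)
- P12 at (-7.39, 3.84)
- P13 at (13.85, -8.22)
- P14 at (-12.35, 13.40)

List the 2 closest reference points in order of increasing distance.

P12, P14

Distances from (-4.66, 9.73):
P1: |12.66| + |9.58| = 12.66 + 9.58 = 22.24
P2: |13.64| + |5.34| = 13.64 + 5.34 = 18.98
P3: |10.91| + |-15.50| = 10.91 + 15.50 = 26.41
P4: |-4.06| + |-15.16| = 4.06 + 15.16 = 19.22
P5: |9.98| + |-11.89| = 9.98 + 11.89 = 21.87
P6: |-5.50| + |-12.67| = 5.50 + 12.67 = 18.17
P7: |-10.32| + |-6.80| = 10.32 + 6.80 = 17.12
P8: |16.95| + |-23.12| = 16.95 + 23.12 = 40.07
P9: |5.80| + |-10.16| = 5.80 + 10.16 = 15.96
P10: |16.77| + |-23.02| = 16.77 + 23.02 = 39.79
P11: |1.66| + |-21.70| = 1.66 + 21.70 = 23.36
P12: |-2.73| + |-5.89| = 2.73 + 5.89 = 8.62
P13: |18.51| + |-17.95| = 18.51 + 17.95 = 36.46
P14: |-7.69| + |3.67| = 7.69 + 3.67 = 11.36
Sorted: P12 (8.62) < P14 (11.36) < P9 (15.96) < P7 (17.12) < …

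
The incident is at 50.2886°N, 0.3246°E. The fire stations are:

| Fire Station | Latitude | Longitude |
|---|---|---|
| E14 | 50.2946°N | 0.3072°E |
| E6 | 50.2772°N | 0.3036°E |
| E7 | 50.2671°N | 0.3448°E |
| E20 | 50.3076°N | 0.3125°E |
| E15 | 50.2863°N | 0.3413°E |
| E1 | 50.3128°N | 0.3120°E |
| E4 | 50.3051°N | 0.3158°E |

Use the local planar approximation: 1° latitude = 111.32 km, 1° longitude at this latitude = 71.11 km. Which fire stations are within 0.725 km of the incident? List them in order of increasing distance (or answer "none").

none

Distances from 50.2886°N, 0.3246°E:
E14: 1.4061 km
E6: 1.9597 km
E7: 2.7913 km
E20: 2.2834 km
E15: 1.2148 km
E1: 2.8390 km
E4: 1.9405 km
Threshold 0.725 km: none within range.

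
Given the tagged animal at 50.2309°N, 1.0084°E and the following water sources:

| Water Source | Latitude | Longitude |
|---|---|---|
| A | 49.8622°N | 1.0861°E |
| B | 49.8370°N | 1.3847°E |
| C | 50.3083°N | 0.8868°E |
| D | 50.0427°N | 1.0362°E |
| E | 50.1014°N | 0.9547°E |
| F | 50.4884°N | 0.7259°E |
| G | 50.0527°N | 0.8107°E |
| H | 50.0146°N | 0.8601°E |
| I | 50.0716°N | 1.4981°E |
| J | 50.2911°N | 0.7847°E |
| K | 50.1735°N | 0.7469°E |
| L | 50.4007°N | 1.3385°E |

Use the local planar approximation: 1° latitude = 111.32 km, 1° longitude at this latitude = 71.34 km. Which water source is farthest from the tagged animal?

Distances from 50.2309°N, 1.0084°E:
A: √((-0.3687·111.32)² + (0.0777·71.34)²) = √(1684.583996 + 30.726157) = 41.4163 km
B: √((-0.3939·111.32)² + (0.3763·71.34)²) = √(1922.730241 + 720.667018) = 51.4140 km
C: √((0.0774·111.32)² + (-0.1216·71.34)²) = √(74.238351 + 75.254653) = 12.2267 km
D: √((-0.1882·111.32)² + (0.0278·71.34)²) = √(438.920266 + 3.933288) = 21.0441 km
E: √((-0.1295·111.32)² + (-0.0537·71.34)²) = √(207.819326 + 14.676239) = 14.9163 km
F: √((0.2575·111.32)² + (-0.2825·71.34)²) = √(821.676492 + 406.165578) = 35.0406 km
G: √((-0.1782·111.32)² + (-0.1977·71.34)²) = √(393.515456 + 198.920503) = 24.3400 km
H: √((-0.2163·111.32)² + (-0.1483·71.34)²) = √(579.774933 + 111.930518) = 26.3003 km
I: √((-0.1593·111.32)² + (0.4897·71.34)²) = √(314.469078 + 1220.468059) = 39.1783 km
J: √((0.0602·111.32)² + (-0.2237·71.34)²) = √(44.909620 + 254.681957) = 17.3087 km
K: √((-0.0574·111.32)² + (-0.2615·71.34)²) = √(40.829135 + 348.024322) = 19.7194 km
L: √((0.1698·111.32)² + (0.3301·71.34)²) = √(357.290745 + 554.571132) = 30.1971 km
Maximum: B at 51.4140 km.

B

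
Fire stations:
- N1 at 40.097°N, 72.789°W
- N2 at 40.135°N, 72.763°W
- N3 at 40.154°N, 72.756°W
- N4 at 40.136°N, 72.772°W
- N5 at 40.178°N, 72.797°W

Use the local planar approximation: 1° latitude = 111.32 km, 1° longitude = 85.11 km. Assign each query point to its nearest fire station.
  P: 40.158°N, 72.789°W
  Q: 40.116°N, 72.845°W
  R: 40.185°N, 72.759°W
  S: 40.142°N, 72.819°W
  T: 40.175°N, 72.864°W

P at 40.158°N, 72.789°W:
  N1: √((-0.061·111.32)² + (0.000·85.11)²) = √(46.11116 + 0.00000) = 6.791 km
  N2: √((-0.023·111.32)² + (0.026·85.11)²) = √(6.55544 + 4.89675) = 3.384 km
  N3: √((-0.004·111.32)² + (0.033·85.11)²) = √(0.19827 + 7.88840) = 2.844 km
  N4: √((-0.022·111.32)² + (0.017·85.11)²) = √(5.99780 + 2.09343) = 2.845 km
  N5: √((0.020·111.32)² + (-0.008·85.11)²) = √(4.95686 + 0.46360) = 2.328 km
  → nearest: N5 (2.328 km)
Q at 40.116°N, 72.845°W:
  N1: √((-0.019·111.32)² + (0.056·85.11)²) = √(4.47356 + 22.71628) = 5.214 km
  N2: √((0.019·111.32)² + (0.082·85.11)²) = √(4.47356 + 48.70672) = 7.292 km
  N3: √((0.038·111.32)² + (0.089·85.11)²) = √(17.89425 + 57.37744) = 8.676 km
  N4: √((0.020·111.32)² + (0.073·85.11)²) = √(4.95686 + 38.60174) = 6.600 km
  N5: √((0.062·111.32)² + (0.048·85.11)²) = √(47.63540 + 16.68951) = 8.020 km
  → nearest: N1 (5.214 km)
R at 40.185°N, 72.759°W:
  N1: √((-0.088·111.32)² + (-0.030·85.11)²) = √(95.96475 + 6.51934) = 10.123 km
  N2: √((-0.050·111.32)² + (-0.004·85.11)²) = √(30.98036 + 0.11590) = 5.576 km
  N3: √((-0.031·111.32)² + (0.003·85.11)²) = √(11.90885 + 0.06519) = 3.460 km
  N4: √((-0.049·111.32)² + (-0.013·85.11)²) = √(29.75353 + 1.22419) = 5.566 km
  N5: √((-0.007·111.32)² + (-0.038·85.11)²) = √(0.60721 + 10.45992) = 3.327 km
  → nearest: N5 (3.327 km)
S at 40.142°N, 72.819°W:
  N1: √((-0.045·111.32)² + (0.030·85.11)²) = √(25.09409 + 6.51934) = 5.623 km
  N2: √((-0.007·111.32)² + (0.056·85.11)²) = √(0.60721 + 22.71628) = 4.829 km
  N3: √((0.012·111.32)² + (0.063·85.11)²) = √(1.78447 + 28.75029) = 5.526 km
  N4: √((-0.006·111.32)² + (0.047·85.11)²) = √(0.44612 + 16.00136) = 4.056 km
  N5: √((0.036·111.32)² + (0.022·85.11)²) = √(16.06022 + 3.50596) = 4.423 km
  → nearest: N4 (4.056 km)
T at 40.175°N, 72.864°W:
  N1: √((-0.078·111.32)² + (0.075·85.11)²) = √(75.39379 + 40.74588) = 10.777 km
  N2: √((-0.040·111.32)² + (0.101·85.11)²) = √(19.82743 + 73.89311) = 9.681 km
  N3: √((-0.021·111.32)² + (0.108·85.11)²) = √(5.46493 + 84.49066) = 9.484 km
  N4: √((-0.039·111.32)² + (0.092·85.11)²) = √(18.84845 + 61.31078) = 8.953 km
  N5: √((0.003·111.32)² + (0.067·85.11)²) = √(0.11153 + 32.51702) = 5.712 km
  → nearest: N5 (5.712 km)

P→N5; Q→N1; R→N5; S→N4; T→N5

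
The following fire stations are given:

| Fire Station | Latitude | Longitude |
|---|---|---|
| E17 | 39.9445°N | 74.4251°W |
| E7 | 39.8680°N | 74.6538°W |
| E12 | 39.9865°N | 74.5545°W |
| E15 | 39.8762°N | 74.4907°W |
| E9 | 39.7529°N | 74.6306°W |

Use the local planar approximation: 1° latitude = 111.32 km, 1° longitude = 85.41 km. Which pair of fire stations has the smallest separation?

Pairwise distances:
E17–E7: 21.3089 km
E17–E12: 12.0003 km
E17–E15: 9.4446 km
E17–E9: 27.6222 km
E7–E12: 15.6826 km
E7–E15: 13.9602 km
E7–E9: 12.9652 km
E12–E15: 13.4334 km
E12–E9: 26.8043 km
E15–E9: 18.1981 km
Closest pair: E17–E15 at 9.4446 km.

E17 and E15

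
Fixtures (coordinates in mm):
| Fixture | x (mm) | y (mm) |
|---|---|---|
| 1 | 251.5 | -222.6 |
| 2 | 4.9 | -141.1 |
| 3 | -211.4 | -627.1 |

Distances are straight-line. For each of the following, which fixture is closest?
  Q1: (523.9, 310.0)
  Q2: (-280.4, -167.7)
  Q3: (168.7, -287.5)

Q1 at (523.9, 310.0):
  1: 598.2 mm
  2: 687.6 mm
  3: 1191.1 mm
  → nearest: 1 (598.2 mm)
Q2 at (-280.4, -167.7):
  1: 534.7 mm
  2: 286.5 mm
  3: 464.6 mm
  → nearest: 2 (286.5 mm)
Q3 at (168.7, -287.5):
  1: 105.2 mm
  2: 219.7 mm
  3: 509.7 mm
  → nearest: 1 (105.2 mm)

Q1→1; Q2→2; Q3→1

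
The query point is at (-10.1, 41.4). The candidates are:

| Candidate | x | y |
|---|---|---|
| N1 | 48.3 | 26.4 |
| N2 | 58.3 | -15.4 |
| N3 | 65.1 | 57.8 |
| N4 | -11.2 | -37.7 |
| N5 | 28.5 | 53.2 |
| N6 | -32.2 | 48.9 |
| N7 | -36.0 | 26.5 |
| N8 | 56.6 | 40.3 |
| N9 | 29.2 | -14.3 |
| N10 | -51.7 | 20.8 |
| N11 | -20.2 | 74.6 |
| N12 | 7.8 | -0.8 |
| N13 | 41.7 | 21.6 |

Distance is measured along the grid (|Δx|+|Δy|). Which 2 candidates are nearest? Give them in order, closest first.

N6, N7

Distances from (-10.1, 41.4):
N1: |58.4| + |-15.0| = 58.4 + 15.0 = 73.4
N2: |68.4| + |-56.8| = 68.4 + 56.8 = 125.2
N3: |75.2| + |16.4| = 75.2 + 16.4 = 91.6
N4: |-1.1| + |-79.1| = 1.1 + 79.1 = 80.2
N5: |38.6| + |11.8| = 38.6 + 11.8 = 50.4
N6: |-22.1| + |7.5| = 22.1 + 7.5 = 29.6
N7: |-25.9| + |-14.9| = 25.9 + 14.9 = 40.8
N8: |66.7| + |-1.1| = 66.7 + 1.1 = 67.8
N9: |39.3| + |-55.7| = 39.3 + 55.7 = 95.0
N10: |-41.6| + |-20.6| = 41.6 + 20.6 = 62.2
N11: |-10.1| + |33.2| = 10.1 + 33.2 = 43.3
N12: |17.9| + |-42.2| = 17.9 + 42.2 = 60.1
N13: |51.8| + |-19.8| = 51.8 + 19.8 = 71.6
Sorted: N6 (29.6) < N7 (40.8) < N11 (43.3) < N5 (50.4) < …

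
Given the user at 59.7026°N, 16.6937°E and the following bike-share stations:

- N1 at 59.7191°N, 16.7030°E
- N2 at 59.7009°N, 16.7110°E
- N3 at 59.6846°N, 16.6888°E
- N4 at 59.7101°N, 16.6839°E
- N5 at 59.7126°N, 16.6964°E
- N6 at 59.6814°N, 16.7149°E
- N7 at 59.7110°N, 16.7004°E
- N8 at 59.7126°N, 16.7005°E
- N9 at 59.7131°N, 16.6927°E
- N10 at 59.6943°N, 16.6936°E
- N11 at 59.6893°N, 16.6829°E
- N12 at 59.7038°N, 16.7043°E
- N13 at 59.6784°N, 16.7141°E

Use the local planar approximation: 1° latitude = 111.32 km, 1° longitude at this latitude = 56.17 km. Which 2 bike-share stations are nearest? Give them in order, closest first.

N12, N10

Distances from 59.7026°N, 16.6937°E:
N1: 1.9096 km
N2: 0.9900 km
N3: 2.0226 km
N4: 1.0000 km
N5: 1.1235 km
N6: 2.6434 km
N7: 1.0080 km
N8: 1.1769 km
N9: 1.1702 km
N10: 0.9240 km
N11: 1.6000 km
N12: 0.6102 km
N13: 2.9275 km
Sorted: N12 (0.6102 km) < N10 (0.9240 km) < N2 (0.9900 km) < N4 (1.0000 km) < …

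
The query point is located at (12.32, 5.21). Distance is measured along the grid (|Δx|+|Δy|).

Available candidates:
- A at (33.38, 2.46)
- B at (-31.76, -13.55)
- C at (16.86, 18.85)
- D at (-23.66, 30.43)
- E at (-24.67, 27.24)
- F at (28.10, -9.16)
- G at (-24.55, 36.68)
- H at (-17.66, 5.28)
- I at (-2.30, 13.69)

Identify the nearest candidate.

Distances from (12.32, 5.21):
A: 23.81
B: 62.84
C: 18.18
D: 61.20
E: 59.02
F: 30.15
G: 68.34
H: 30.05
I: 23.10
Minimum: C at 18.18.

C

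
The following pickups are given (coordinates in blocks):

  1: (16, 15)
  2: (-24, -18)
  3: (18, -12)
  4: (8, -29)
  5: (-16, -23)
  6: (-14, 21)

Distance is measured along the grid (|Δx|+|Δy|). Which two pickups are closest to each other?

Pairwise distances:
1–2: 73 blocks
1–3: 29 blocks
1–4: 52 blocks
1–5: 70 blocks
1–6: 36 blocks
2–3: 48 blocks
2–4: 43 blocks
2–5: 13 blocks
2–6: 49 blocks
3–4: 27 blocks
3–5: 45 blocks
3–6: 65 blocks
4–5: 30 blocks
4–6: 72 blocks
5–6: 46 blocks
Closest pair: 2–5 at 13 blocks.

2 and 5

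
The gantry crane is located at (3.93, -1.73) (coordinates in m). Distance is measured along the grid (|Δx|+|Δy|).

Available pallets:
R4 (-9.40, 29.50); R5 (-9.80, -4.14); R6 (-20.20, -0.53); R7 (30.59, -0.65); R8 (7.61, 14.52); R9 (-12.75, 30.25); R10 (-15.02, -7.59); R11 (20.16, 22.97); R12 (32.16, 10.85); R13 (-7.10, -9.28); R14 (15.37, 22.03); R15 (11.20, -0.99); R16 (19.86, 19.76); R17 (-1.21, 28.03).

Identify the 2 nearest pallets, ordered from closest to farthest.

R15, R5

Distances from (3.93, -1.73):
R4: 44.56 m
R5: 16.14 m
R6: 25.33 m
R7: 27.74 m
R8: 19.93 m
R9: 48.66 m
R10: 24.81 m
R11: 40.93 m
R12: 40.81 m
R13: 18.58 m
R14: 35.20 m
R15: 8.01 m
R16: 37.42 m
R17: 34.90 m
Sorted: R15 (8.01 m) < R5 (16.14 m) < R13 (18.58 m) < R8 (19.93 m) < …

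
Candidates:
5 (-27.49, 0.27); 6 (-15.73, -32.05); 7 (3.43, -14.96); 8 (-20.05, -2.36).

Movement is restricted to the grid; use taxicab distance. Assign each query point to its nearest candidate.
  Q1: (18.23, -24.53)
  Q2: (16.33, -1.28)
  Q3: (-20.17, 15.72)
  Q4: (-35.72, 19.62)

Q1→7; Q2→7; Q3→8; Q4→5

Q1 at (18.23, -24.53):
  5: 70.52
  6: 41.48
  7: 24.37
  8: 60.45
  → nearest: 7 (24.37)
Q2 at (16.33, -1.28):
  5: 45.37
  6: 62.83
  7: 26.58
  8: 37.46
  → nearest: 7 (26.58)
Q3 at (-20.17, 15.72):
  5: 22.77
  6: 52.21
  7: 54.28
  8: 18.20
  → nearest: 8 (18.20)
Q4 at (-35.72, 19.62):
  5: 27.58
  6: 71.66
  7: 73.73
  8: 37.65
  → nearest: 5 (27.58)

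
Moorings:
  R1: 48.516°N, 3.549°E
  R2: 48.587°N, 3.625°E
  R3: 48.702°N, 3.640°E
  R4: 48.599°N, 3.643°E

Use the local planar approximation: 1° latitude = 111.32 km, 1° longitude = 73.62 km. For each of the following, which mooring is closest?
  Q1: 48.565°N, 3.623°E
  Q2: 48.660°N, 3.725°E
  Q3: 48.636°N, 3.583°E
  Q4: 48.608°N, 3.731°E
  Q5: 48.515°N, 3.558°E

Q1 at 48.565°N, 3.623°E:
  R1: √((-0.049·111.32)² + (-0.074·73.62)²) = √(29.75353 + 29.67940) = 7.709 km
  R2: √((0.022·111.32)² + (0.002·73.62)²) = √(5.99780 + 0.02168) = 2.453 km
  R3: √((0.137·111.32)² + (0.017·73.62)²) = √(232.58812 + 1.56635) = 15.302 km
  R4: √((0.034·111.32)² + (0.020·73.62)²) = √(14.32532 + 2.16796) = 4.061 km
  → nearest: R2 (2.453 km)
Q2 at 48.660°N, 3.725°E:
  R1: √((-0.144·111.32)² + (-0.176·73.62)²) = √(256.96346 + 167.88696) = 20.612 km
  R2: √((-0.073·111.32)² + (-0.100·73.62)²) = √(66.03773 + 54.19904) = 10.965 km
  R3: √((0.042·111.32)² + (-0.085·73.62)²) = √(21.85974 + 39.15881) = 7.811 km
  R4: √((-0.061·111.32)² + (-0.082·73.62)²) = √(46.11116 + 36.44344) = 9.086 km
  → nearest: R3 (7.811 km)
Q3 at 48.636°N, 3.583°E:
  R1: √((-0.120·111.32)² + (-0.034·73.62)²) = √(178.44685 + 6.26541) = 13.591 km
  R2: √((-0.049·111.32)² + (0.042·73.62)²) = √(29.75353 + 9.56071) = 6.270 km
  R3: √((0.066·111.32)² + (0.057·73.62)²) = √(53.98017 + 17.60927) = 8.461 km
  R4: √((-0.037·111.32)² + (0.060·73.62)²) = √(16.96484 + 19.51166) = 6.040 km
  → nearest: R4 (6.040 km)
Q4 at 48.608°N, 3.731°E:
  R1: √((-0.092·111.32)² + (-0.182·73.62)²) = √(104.88709 + 179.52891) = 16.865 km
  R2: √((-0.021·111.32)² + (-0.106·73.62)²) = √(5.46493 + 60.89805) = 8.146 km
  R3: √((0.094·111.32)² + (-0.091·73.62)²) = √(109.49697 + 44.88223) = 12.425 km
  R4: √((-0.009·111.32)² + (-0.088·73.62)²) = √(1.00376 + 41.97174) = 6.556 km
  → nearest: R4 (6.556 km)
Q5 at 48.515°N, 3.558°E:
  R1: √((0.001·111.32)² + (-0.009·73.62)²) = √(0.01239 + 0.43901) = 0.672 km
  R2: √((0.072·111.32)² + (0.067·73.62)²) = √(64.24087 + 24.32995) = 9.411 km
  R3: √((0.187·111.32)² + (0.082·73.62)²) = √(433.34083 + 36.44344) = 21.675 km
  R4: √((0.084·111.32)² + (0.085·73.62)²) = √(87.43896 + 39.15881) = 11.252 km
  → nearest: R1 (0.672 km)

Q1→R2; Q2→R3; Q3→R4; Q4→R4; Q5→R1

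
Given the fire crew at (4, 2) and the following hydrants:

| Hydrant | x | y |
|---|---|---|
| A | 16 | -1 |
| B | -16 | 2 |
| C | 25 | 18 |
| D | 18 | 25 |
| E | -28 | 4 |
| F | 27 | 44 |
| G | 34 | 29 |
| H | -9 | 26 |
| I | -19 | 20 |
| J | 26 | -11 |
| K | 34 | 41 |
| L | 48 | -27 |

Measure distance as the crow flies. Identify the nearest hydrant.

Distances from (4, 2):
A: 12.4
B: 20.0
C: 26.4
D: 26.9
E: 32.1
F: 47.9
G: 40.4
H: 27.3
I: 29.2
J: 25.6
K: 49.2
L: 52.7
Minimum: A at 12.4.

A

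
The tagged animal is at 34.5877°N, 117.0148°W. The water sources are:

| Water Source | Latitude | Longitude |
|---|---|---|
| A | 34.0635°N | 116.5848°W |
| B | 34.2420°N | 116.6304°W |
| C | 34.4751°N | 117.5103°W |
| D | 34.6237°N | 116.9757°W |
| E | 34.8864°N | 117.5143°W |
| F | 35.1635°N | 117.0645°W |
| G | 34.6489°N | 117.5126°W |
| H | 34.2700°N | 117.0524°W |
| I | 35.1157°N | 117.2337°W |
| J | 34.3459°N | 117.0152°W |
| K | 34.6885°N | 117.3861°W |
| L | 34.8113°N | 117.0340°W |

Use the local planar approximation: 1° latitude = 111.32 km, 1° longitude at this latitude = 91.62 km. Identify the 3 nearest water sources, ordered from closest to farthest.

Distances from 34.5877°N, 117.0148°W:
A: √((-0.5242·111.32)² + (0.4300·91.62)²) = √(3405.182780 + 1552.092092) = 70.4079 km
B: √((-0.3457·111.32)² + (0.3844·91.62)²) = √(1480.966226 + 1240.358802) = 52.1663 km
C: √((-0.1126·111.32)² + (-0.4955·91.62)²) = √(157.116999 + 2060.952073) = 47.0964 km
D: √((0.0360·111.32)² + (0.0391·91.62)²) = √(16.060217 + 12.833174) = 5.3753 km
E: √((0.2987·111.32)² + (-0.4995·91.62)²) = √(1105.647888 + 2094.361086) = 56.5686 km
F: √((0.5758·111.32)² + (-0.0497·91.62)²) = √(4108.560783 + 20.734490) = 64.2596 km
G: √((0.0612·111.32)² + (-0.4978·91.62)²) = √(46.414026 + 2080.129434) = 46.1145 km
H: √((-0.3177·111.32)² + (-0.0376·91.62)²) = √(1250.779703 + 11.867419) = 35.5337 km
I: √((0.5280·111.32)² + (-0.2189·91.62)²) = √(3454.731027 + 402.227813) = 62.1044 km
J: √((-0.2418·111.32)² + (-0.0004·91.62)²) = √(724.534364 + 0.001343) = 26.9172 km
K: √((0.1008·111.32)² + (-0.3713·91.62)²) = √(125.912098 + 1157.258750) = 35.8214 km
L: √((0.2236·111.32)² + (-0.0192·91.62)²) = √(619.569448 + 3.094447) = 24.9532 km
Sorted: D (5.3753 km) < L (24.9532 km) < J (26.9172 km) < H (35.5337 km) < K (35.8214 km) < …

D, L, J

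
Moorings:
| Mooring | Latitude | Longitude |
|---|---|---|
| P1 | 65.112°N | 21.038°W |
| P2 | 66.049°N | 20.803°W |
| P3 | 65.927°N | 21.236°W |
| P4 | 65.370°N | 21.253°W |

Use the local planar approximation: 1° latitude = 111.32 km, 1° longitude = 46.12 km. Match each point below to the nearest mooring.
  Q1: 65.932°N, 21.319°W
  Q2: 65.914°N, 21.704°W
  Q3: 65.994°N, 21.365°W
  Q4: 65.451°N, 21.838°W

Q1 at 65.932°N, 21.319°W:
  P1: 92.198 km
  P2: 27.129 km
  P3: 3.868 km
  P4: 62.636 km
  → nearest: P3 (3.868 km)
Q2 at 65.914°N, 21.704°W:
  P1: 94.415 km
  P2: 44.188 km
  P3: 21.633 km
  P4: 64.031 km
  → nearest: P3 (21.633 km)
Q3 at 65.994°N, 21.365°W:
  P1: 99.336 km
  P2: 26.633 km
  P3: 9.541 km
  P4: 69.655 km
  → nearest: P3 (9.541 km)
Q4 at 65.451°N, 21.838°W:
  P1: 52.777 km
  P2: 81.915 km
  P3: 59.822 km
  P4: 28.447 km
  → nearest: P4 (28.447 km)

Q1→P3; Q2→P3; Q3→P3; Q4→P4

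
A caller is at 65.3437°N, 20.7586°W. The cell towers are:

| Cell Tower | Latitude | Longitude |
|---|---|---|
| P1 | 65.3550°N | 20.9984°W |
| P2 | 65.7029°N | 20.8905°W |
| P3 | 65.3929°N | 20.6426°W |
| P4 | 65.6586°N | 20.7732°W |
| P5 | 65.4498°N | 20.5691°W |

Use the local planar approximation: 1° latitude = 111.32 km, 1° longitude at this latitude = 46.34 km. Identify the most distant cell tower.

P2

Distances from 65.3437°N, 20.7586°W:
P1: 11.1833 km
P2: 40.4506 km
P3: 7.6741 km
P4: 35.0612 km
P5: 14.7178 km
Maximum: P2 at 40.4506 km.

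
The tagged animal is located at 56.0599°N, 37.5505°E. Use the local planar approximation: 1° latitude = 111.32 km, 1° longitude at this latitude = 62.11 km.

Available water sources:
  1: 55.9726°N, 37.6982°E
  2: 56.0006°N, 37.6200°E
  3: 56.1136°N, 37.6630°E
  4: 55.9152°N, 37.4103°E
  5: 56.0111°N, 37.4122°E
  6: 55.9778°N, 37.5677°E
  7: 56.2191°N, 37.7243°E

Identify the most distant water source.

7

Distances from 56.0599°N, 37.5505°E:
1: 13.3641 km
2: 7.8873 km
3: 9.1956 km
4: 18.3110 km
5: 10.1635 km
6: 9.2016 km
7: 20.7509 km
Maximum: 7 at 20.7509 km.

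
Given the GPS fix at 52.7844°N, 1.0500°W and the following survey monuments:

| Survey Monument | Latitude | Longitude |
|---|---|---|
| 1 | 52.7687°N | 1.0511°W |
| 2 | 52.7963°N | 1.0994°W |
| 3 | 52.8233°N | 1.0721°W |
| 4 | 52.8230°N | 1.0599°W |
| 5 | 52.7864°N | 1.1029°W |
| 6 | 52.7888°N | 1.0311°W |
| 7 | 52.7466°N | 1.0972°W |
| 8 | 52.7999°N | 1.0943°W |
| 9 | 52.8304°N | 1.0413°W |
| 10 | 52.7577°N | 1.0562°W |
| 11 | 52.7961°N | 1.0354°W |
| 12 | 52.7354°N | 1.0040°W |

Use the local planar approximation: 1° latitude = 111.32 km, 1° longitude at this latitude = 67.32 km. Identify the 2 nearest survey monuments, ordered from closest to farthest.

6, 11

Distances from 52.7844°N, 1.0500°W:
1: 1.7493 km
2: 3.5797 km
3: 4.5788 km
4: 4.3483 km
5: 3.5682 km
6: 1.3634 km
7: 5.2728 km
8: 3.4455 km
9: 5.1541 km
10: 3.0014 km
11: 1.6317 km
12: 6.2724 km
Sorted: 6 (1.3634 km) < 11 (1.6317 km) < 1 (1.7493 km) < 10 (3.0014 km) < …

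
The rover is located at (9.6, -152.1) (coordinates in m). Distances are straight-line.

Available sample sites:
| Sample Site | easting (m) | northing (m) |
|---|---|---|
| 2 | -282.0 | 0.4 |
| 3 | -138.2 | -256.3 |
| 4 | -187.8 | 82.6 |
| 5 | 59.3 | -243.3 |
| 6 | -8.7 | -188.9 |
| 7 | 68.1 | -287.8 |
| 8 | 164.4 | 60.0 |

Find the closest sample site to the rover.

6

Distances from (9.6, -152.1):
2: √((-291.6)² + (152.5)²) = √(85030.560 + 23256.250) = 329.1 m
3: √((-147.8)² + (-104.2)²) = √(21844.840 + 10857.640) = 180.8 m
4: √((-197.4)² + (234.7)²) = √(38966.760 + 55084.090) = 306.7 m
5: √((49.7)² + (-91.2)²) = √(2470.090 + 8317.440) = 103.9 m
6: √((-18.3)² + (-36.8)²) = √(334.890 + 1354.240) = 41.1 m
7: √((58.5)² + (-135.7)²) = √(3422.250 + 18414.490) = 147.8 m
8: √((154.8)² + (212.1)²) = √(23963.040 + 44986.410) = 262.6 m
Minimum: 6 at 41.1 m.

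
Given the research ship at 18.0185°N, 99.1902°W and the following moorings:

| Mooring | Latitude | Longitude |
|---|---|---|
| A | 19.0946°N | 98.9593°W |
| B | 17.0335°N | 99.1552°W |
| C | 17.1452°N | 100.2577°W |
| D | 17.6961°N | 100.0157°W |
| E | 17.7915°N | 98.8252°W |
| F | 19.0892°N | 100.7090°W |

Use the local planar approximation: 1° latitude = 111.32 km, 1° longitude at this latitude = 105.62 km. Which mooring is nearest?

Distances from 18.0185°N, 99.1902°W:
A: √((1.0761·111.32)² + (0.2309·105.62)²) = √(14349.991972 + 594.757863) = 122.2487 km
B: √((-0.9850·111.32)² + (0.0350·105.62)²) = √(12023.166360 + 13.665591) = 109.7125 km
C: √((-0.8733·111.32)² + (-1.0675·105.62)²) = √(9450.903215 + 12712.415925) = 148.8735 km
D: √((-0.3224·111.32)² + (-0.8255·105.62)²) = √(1288.061091 + 7601.975778) = 94.2870 km
E: √((-0.2270·111.32)² + (0.3650·105.62)²) = √(638.554706 + 1486.202732) = 46.0951 km
F: √((1.0707·111.32)² + (-1.5188·105.62)²) = √(14206.333335 + 25733.182690) = 199.8487 km
Minimum: E at 46.0951 km.

E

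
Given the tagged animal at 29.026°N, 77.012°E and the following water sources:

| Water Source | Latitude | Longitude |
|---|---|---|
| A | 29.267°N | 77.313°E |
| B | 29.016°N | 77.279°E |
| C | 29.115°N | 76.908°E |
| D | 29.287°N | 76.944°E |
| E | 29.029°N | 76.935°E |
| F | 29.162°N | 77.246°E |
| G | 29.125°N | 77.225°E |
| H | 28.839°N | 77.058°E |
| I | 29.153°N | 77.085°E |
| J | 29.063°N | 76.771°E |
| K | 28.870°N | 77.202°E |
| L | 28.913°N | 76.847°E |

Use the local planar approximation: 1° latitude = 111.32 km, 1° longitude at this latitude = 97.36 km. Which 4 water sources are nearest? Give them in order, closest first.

Distances from 29.026°N, 77.012°E:
A: √((0.241·111.32)² + (0.301·97.36)²) = √(719.74802 + 858.80412) = 39.731 km
B: √((-0.010·111.32)² + (0.267·97.36)²) = √(1.23921 + 675.74626) = 26.019 km
C: √((0.089·111.32)² + (-0.104·97.36)²) = √(98.15816 + 102.52454) = 14.166 km
D: √((0.261·111.32)² + (-0.068·97.36)²) = √(844.16513 + 43.83076) = 29.799 km
E: √((0.003·111.32)² + (-0.077·97.36)²) = √(0.11153 + 56.20081) = 7.504 km
F: √((0.136·111.32)² + (0.234·97.36)²) = √(229.20507 + 519.03046) = 27.354 km
G: √((0.099·111.32)² + (0.213·97.36)²) = √(121.45539 + 430.05137) = 23.484 km
H: √((-0.187·111.32)² + (0.046·97.36)²) = √(433.34083 + 20.05750) = 21.293 km
I: √((0.127·111.32)² + (0.073·97.36)²) = √(199.87286 + 50.51343) = 15.824 km
J: √((0.037·111.32)² + (-0.241·97.36)²) = √(16.96484 + 550.54803) = 23.823 km
K: √((-0.156·111.32)² + (0.190·97.36)²) = √(301.57518 + 342.19080) = 25.373 km
L: √((-0.113·111.32)² + (-0.165·97.36)²) = √(158.23527 + 258.06495) = 20.403 km
Sorted: E (7.504 km) < C (14.166 km) < I (15.824 km) < L (20.403 km) < H (21.293 km) < G (23.484 km) < …

E, C, I, L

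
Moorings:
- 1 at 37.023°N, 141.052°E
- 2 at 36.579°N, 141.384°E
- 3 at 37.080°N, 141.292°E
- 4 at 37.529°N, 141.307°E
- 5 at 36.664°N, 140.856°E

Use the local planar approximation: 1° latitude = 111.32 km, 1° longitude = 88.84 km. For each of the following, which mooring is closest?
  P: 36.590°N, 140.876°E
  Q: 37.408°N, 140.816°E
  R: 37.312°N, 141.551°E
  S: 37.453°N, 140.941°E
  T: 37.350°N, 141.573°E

P at 36.590°N, 140.876°E:
  1: √((0.433·111.32)² + (0.176·88.84)²) = √(2323.39039 + 244.47949) = 50.674 km
  2: √((-0.011·111.32)² + (0.508·88.84)²) = √(1.49945 + 2036.78189) = 45.147 km
  3: √((0.490·111.32)² + (0.416·88.84)²) = √(2975.35339 + 1365.85237) = 65.888 km
  4: √((0.939·111.32)² + (0.431·88.84)²) = √(10926.41219 + 1466.12716) = 111.322 km
  5: √((0.074·111.32)² + (-0.020·88.84)²) = √(67.85937 + 3.15702) = 8.427 km
  → nearest: 5 (8.427 km)
Q at 37.408°N, 140.816°E:
  1: √((-0.385·111.32)² + (0.236·88.84)²) = √(1836.82531 + 439.58322) = 47.712 km
  2: √((-0.829·111.32)² + (0.568·88.84)²) = √(8516.38834 + 2546.32463) = 105.179 km
  3: √((-0.328·111.32)² + (0.476·88.84)²) = √(1333.19625 + 1788.26141) = 55.870 km
  4: √((0.121·111.32)² + (0.491·88.84)²) = √(181.43336 + 1902.74279) = 45.653 km
  5: √((-0.744·111.32)² + (0.040·88.84)²) = √(6859.49694 + 12.62807) = 82.898 km
  → nearest: 4 (45.653 km)
R at 37.312°N, 141.551°E:
  1: √((-0.289·111.32)² + (-0.499·88.84)²) = √(1035.00413 + 1965.25175) = 54.775 km
  2: √((-0.733·111.32)² + (-0.167·88.84)²) = √(6658.16180 + 220.11520) = 82.935 km
  3: √((-0.232·111.32)² + (-0.259·88.84)²) = √(666.99467 + 529.43985) = 34.590 km
  4: √((0.217·111.32)² + (-0.244·88.84)²) = √(583.53359 + 469.89059) = 32.456 km
  5: √((-0.648·111.32)² + (-0.695·88.84)²) = √(5203.51016 + 3812.29684) = 94.952 km
  → nearest: 4 (32.456 km)
S at 37.453°N, 140.941°E:
  1: √((-0.430·111.32)² + (0.111·88.84)²) = √(2291.30713 + 97.24405) = 48.873 km
  2: √((-0.874·111.32)² + (0.443·88.84)²) = √(9466.06017 + 1548.90418) = 104.952 km
  3: √((-0.373·111.32)² + (0.351·88.84)²) = √(1724.10638 + 972.36951) = 51.928 km
  4: √((0.076·111.32)² + (0.366·88.84)²) = √(71.57701 + 1057.25384) = 33.598 km
  5: √((-0.789·111.32)² + (-0.085·88.84)²) = √(7714.36888 + 57.02364) = 88.156 km
  → nearest: 4 (33.598 km)
T at 37.350°N, 141.573°E:
  1: √((-0.327·111.32)² + (-0.521·88.84)²) = √(1325.07939 + 2142.36047) = 58.885 km
  2: √((-0.771·111.32)² + (-0.189·88.84)²) = √(7366.39752 + 281.92962) = 87.455 km
  3: √((-0.270·111.32)² + (-0.281·88.84)²) = √(903.38718 + 623.20329) = 39.072 km
  4: √((0.179·111.32)² + (-0.266·88.84)²) = √(397.05663 + 558.44496) = 30.911 km
  5: √((-0.686·111.32)² + (-0.717·88.84)²) = √(5831.69264 + 4057.47087) = 99.444 km
  → nearest: 4 (30.911 km)

P→5; Q→4; R→4; S→4; T→4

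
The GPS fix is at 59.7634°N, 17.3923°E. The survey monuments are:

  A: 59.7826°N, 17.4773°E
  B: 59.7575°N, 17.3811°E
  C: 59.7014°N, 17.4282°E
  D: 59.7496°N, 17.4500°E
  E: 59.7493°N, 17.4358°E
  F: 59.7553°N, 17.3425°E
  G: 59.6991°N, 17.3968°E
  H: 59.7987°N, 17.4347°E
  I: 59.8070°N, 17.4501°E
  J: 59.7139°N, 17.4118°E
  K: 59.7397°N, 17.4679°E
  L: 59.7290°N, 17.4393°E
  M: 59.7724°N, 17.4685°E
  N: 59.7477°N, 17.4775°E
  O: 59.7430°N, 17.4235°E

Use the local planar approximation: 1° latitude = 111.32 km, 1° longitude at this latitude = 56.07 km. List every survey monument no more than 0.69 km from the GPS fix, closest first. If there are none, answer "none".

none

Distances from 59.7634°N, 17.3923°E:
A: √((0.0192·111.32)² + (0.0850·56.07)²) = √(4.568239 + 22.714279) = 5.2233 km
B: √((-0.0059·111.32)² + (-0.0112·56.07)²) = √(0.431370 + 0.394364) = 0.9087 km
C: √((-0.0620·111.32)² + (0.0359·56.07)²) = √(47.635395 + 4.051819) = 7.1894 km
D: √((-0.0138·111.32)² + (0.0577·56.07)²) = √(2.359960 + 10.466771) = 3.5814 km
E: √((-0.0141·111.32)² + (0.0435·56.07)²) = √(2.463682 + 5.948941) = 2.9005 km
F: √((-0.0081·111.32)² + (-0.0498·56.07)²) = √(0.813048 + 7.796861) = 2.9343 km
G: √((-0.0643·111.32)² + (0.0045·56.07)²) = √(51.235189 + 0.063663) = 7.1623 km
H: √((0.0353·111.32)² + (0.0424·56.07)²) = √(15.441725 + 5.651879) = 4.5928 km
I: √((0.0436·111.32)² + (0.0578·56.07)²) = √(23.556967 + 10.503083) = 5.8361 km
J: √((-0.0495·111.32)² + (0.0195·56.07)²) = √(30.363847 + 1.195447) = 5.6178 km
K: √((-0.0237·111.32)² + (0.0756·56.07)²) = √(6.960542 + 17.968205) = 4.9929 km
L: √((-0.0344·111.32)² + (0.0470·56.07)²) = √(14.664366 + 6.944753) = 4.6486 km
M: √((0.0090·111.32)² + (0.0762·56.07)²) = √(1.003764 + 18.254547) = 4.3884 km
N: √((-0.0157·111.32)² + (0.0852·56.07)²) = √(3.054539 + 22.821296) = 5.0868 km
O: √((-0.0204·111.32)² + (0.0312·56.07)²) = √(5.157114 + 3.060344) = 2.8666 km
Threshold 0.69 km: none within range.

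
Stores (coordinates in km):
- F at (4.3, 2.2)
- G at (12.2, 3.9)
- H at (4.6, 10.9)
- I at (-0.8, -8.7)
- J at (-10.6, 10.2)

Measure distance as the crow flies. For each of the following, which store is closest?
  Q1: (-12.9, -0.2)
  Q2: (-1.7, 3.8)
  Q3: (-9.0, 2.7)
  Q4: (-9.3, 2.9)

Q1 at (-12.9, -0.2):
  F: 17.4 km
  G: 25.4 km
  H: 20.7 km
  I: 14.8 km
  J: 10.7 km
  → nearest: J (10.7 km)
Q2 at (-1.7, 3.8):
  F: 6.2 km
  G: 13.9 km
  H: 9.5 km
  I: 12.5 km
  J: 11.0 km
  → nearest: F (6.2 km)
Q3 at (-9.0, 2.7):
  F: 13.3 km
  G: 21.2 km
  H: 15.9 km
  I: 14.0 km
  J: 7.7 km
  → nearest: J (7.7 km)
Q4 at (-9.3, 2.9):
  F: 13.6 km
  G: 21.5 km
  H: 16.0 km
  I: 14.4 km
  J: 7.4 km
  → nearest: J (7.4 km)

Q1→J; Q2→F; Q3→J; Q4→J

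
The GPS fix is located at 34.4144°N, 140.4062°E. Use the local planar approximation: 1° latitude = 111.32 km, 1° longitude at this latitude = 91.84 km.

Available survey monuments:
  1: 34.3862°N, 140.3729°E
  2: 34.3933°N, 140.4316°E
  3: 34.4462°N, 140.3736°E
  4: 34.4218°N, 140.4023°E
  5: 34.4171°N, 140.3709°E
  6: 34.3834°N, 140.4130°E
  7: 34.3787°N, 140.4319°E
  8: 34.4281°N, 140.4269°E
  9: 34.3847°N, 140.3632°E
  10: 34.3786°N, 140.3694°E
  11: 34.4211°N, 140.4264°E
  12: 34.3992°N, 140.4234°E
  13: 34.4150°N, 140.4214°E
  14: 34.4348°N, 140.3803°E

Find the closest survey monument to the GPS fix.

4

Distances from 34.4144°N, 140.4062°E:
1: 4.3827 km
2: 3.3104 km
3: 4.6363 km
4: 0.8983 km
5: 3.2559 km
6: 3.5070 km
7: 4.6222 km
8: 2.4372 km
9: 5.1504 km
10: 5.2254 km
11: 1.9995 km
12: 2.3148 km
13: 1.3976 km
14: 3.2886 km
Minimum: 4 at 0.8983 km.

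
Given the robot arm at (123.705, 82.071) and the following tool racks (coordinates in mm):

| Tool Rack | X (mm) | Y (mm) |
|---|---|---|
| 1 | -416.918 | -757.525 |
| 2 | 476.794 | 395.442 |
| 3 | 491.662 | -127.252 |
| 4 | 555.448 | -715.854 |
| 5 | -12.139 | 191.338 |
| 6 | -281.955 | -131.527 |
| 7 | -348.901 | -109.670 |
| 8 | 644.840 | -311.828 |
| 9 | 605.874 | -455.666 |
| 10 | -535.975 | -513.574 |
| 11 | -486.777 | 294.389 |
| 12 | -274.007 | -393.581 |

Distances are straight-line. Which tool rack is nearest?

Distances from (123.705, 82.071):
1: 998.596 mm
2: 472.095 mm
3: 423.330 mm
4: 907.241 mm
5: 174.336 mm
6: 458.458 mm
7: 510.021 mm
8: 653.252 mm
9: 722.252 mm
10: 888.803 mm
11: 646.349 mm
12: 620.016 mm
Minimum: 5 at 174.336 mm.

5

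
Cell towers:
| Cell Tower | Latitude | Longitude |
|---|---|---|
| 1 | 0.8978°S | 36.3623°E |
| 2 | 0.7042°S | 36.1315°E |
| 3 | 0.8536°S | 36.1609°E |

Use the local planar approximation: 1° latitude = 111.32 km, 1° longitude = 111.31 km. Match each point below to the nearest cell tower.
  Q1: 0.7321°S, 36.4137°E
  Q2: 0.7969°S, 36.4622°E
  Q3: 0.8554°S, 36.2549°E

Q1→1; Q2→1; Q3→3

Q1 at 0.7321°S, 36.4137°E:
  1: 19.3126 km
  2: 31.5649 km
  3: 31.2210 km
  → nearest: 1 (19.3126 km)
Q2 at 0.7969°S, 36.4622°E:
  1: 15.8055 km
  2: 38.2293 km
  3: 34.1265 km
  → nearest: 1 (15.8055 km)
Q3 at 0.8554°S, 36.2549°E:
  1: 12.8527 km
  2: 21.7249 km
  3: 10.4651 km
  → nearest: 3 (10.4651 km)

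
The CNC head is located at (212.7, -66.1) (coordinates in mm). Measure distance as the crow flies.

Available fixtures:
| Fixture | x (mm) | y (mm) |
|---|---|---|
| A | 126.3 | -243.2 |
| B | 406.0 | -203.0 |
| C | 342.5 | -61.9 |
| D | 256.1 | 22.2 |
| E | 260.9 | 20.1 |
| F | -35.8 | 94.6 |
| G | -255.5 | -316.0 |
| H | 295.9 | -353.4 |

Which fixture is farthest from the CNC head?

G

Distances from (212.7, -66.1):
A: √((-86.4)² + (-177.1)²) = √(7464.960 + 31364.410) = 197.1 mm
B: √((193.3)² + (-136.9)²) = √(37364.890 + 18741.610) = 236.9 mm
C: √((129.8)² + (4.2)²) = √(16848.040 + 17.640) = 129.9 mm
D: √((43.4)² + (88.3)²) = √(1883.560 + 7796.890) = 98.4 mm
E: √((48.2)² + (86.2)²) = √(2323.240 + 7430.440) = 98.8 mm
F: √((-248.5)² + (160.7)²) = √(61752.250 + 25824.490) = 295.9 mm
G: √((-468.2)² + (-249.9)²) = √(219211.240 + 62450.010) = 530.7 mm
H: √((83.2)² + (-287.3)²) = √(6922.240 + 82541.290) = 299.1 mm
Maximum: G at 530.7 mm.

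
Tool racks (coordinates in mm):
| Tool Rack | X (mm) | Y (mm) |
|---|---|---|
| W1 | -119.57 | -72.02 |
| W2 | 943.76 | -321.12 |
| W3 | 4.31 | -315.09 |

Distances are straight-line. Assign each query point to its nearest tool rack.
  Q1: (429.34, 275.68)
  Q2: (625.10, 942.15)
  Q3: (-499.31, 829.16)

Q1→W1; Q2→W1; Q3→W1

Q1 at (429.34, 275.68):
  W1: 649.77 mm
  W2: 787.91 mm
  W3: 727.78 mm
  → nearest: W1 (649.77 mm)
Q2 at (625.10, 942.15):
  W1: 1258.20 mm
  W2: 1302.84 mm
  W3: 1402.15 mm
  → nearest: W1 (1258.20 mm)
Q3 at (-499.31, 829.16):
  W1: 977.92 mm
  W2: 1845.43 mm
  W3: 1250.18 mm
  → nearest: W1 (977.92 mm)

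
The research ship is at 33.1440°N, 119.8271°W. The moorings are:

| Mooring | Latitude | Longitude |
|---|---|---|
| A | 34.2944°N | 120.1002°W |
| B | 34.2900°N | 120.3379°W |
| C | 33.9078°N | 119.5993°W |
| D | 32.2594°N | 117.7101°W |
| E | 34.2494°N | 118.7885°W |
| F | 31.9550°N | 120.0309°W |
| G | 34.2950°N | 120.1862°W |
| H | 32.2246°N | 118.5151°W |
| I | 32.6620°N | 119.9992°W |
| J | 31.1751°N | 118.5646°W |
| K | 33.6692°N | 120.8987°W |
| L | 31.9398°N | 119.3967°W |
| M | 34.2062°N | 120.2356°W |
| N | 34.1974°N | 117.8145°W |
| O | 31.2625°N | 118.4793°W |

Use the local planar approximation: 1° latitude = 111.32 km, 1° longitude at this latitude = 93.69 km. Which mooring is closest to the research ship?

I

Distances from 33.1440°N, 119.8271°W:
A: √((1.1504·111.32)² + (-0.2731·93.69)²) = √(16400.011078 + 654.681213) = 130.5936 km
B: √((1.1460·111.32)² + (-0.5108·93.69)²) = √(16274.798888 + 2290.278283) = 136.2537 km
C: √((0.7638·111.32)² + (0.2278·93.69)²) = √(7229.457407 + 455.505806) = 87.6639 km
D: √((-0.8846·111.32)² + (2.1170·93.69)²) = √(9697.064077 + 39339.441859) = 221.4419 km
E: √((1.1054·111.32)² + (1.0386·93.69)²) = √(15142.072311 + 9468.542098) = 156.8777 km
F: √((-1.1890·111.32)² + (-0.2038·93.69)²) = √(17519.031946 + 364.581676) = 133.7296 km
G: √((1.1510·111.32)² + (-0.3591·93.69)²) = √(16417.122644 + 1131.924052) = 132.4728 km
H: √((-0.9194·111.32)² + (1.3120·93.69)²) = √(10475.032863 + 15109.641077) = 159.9521 km
I: √((-0.4820·111.32)² + (-0.1721·93.69)²) = √(2878.992091 + 259.984956) = 56.0266 km
J: √((-1.9689·111.32)² + (1.2625·93.69)²) = √(48038.972889 + 13991.015943) = 249.0582 km
K: √((0.5252·111.32)² + (-1.0716·93.69)²) = √(3418.187095 + 10079.799366) = 116.1808 km
L: √((-1.2042·111.32)² + (0.4304·93.69)²) = √(17969.816449 + 1626.039170) = 139.9852 km
M: √((1.0622·111.32)² + (-0.4085·93.69)²) = √(13981.668131 + 1464.773923) = 124.2837 km
N: √((1.0534·111.32)² + (2.0126·93.69)²) = √(13750.960146 + 35555.059898) = 222.0496 km
O: √((-1.8815·111.32)² + (1.3478·93.69)²) = √(43868.707664 + 15945.472099) = 244.5694 km
Minimum: I at 56.0266 km.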